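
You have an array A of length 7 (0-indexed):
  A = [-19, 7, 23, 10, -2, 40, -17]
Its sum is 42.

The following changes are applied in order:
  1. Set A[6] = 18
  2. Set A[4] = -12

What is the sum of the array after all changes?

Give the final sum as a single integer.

Answer: 67

Derivation:
Initial sum: 42
Change 1: A[6] -17 -> 18, delta = 35, sum = 77
Change 2: A[4] -2 -> -12, delta = -10, sum = 67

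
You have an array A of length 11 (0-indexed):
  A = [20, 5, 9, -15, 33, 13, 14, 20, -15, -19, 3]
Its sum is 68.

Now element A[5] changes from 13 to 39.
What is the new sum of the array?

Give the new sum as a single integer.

Old value at index 5: 13
New value at index 5: 39
Delta = 39 - 13 = 26
New sum = old_sum + delta = 68 + (26) = 94

Answer: 94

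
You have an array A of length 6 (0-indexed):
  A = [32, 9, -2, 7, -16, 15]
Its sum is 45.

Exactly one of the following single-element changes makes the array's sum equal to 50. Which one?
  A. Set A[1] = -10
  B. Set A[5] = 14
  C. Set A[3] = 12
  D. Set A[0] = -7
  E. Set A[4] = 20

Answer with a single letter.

Answer: C

Derivation:
Option A: A[1] 9->-10, delta=-19, new_sum=45+(-19)=26
Option B: A[5] 15->14, delta=-1, new_sum=45+(-1)=44
Option C: A[3] 7->12, delta=5, new_sum=45+(5)=50 <-- matches target
Option D: A[0] 32->-7, delta=-39, new_sum=45+(-39)=6
Option E: A[4] -16->20, delta=36, new_sum=45+(36)=81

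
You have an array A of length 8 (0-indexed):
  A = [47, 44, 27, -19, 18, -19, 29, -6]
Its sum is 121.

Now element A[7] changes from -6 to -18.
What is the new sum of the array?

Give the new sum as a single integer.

Old value at index 7: -6
New value at index 7: -18
Delta = -18 - -6 = -12
New sum = old_sum + delta = 121 + (-12) = 109

Answer: 109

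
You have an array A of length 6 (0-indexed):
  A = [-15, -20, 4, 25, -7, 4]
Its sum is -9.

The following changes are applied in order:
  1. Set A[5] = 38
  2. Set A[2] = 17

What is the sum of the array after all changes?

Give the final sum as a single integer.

Initial sum: -9
Change 1: A[5] 4 -> 38, delta = 34, sum = 25
Change 2: A[2] 4 -> 17, delta = 13, sum = 38

Answer: 38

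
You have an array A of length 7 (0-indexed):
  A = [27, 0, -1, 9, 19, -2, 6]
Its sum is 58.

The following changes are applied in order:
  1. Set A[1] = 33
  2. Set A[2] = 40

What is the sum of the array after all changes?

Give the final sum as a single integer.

Answer: 132

Derivation:
Initial sum: 58
Change 1: A[1] 0 -> 33, delta = 33, sum = 91
Change 2: A[2] -1 -> 40, delta = 41, sum = 132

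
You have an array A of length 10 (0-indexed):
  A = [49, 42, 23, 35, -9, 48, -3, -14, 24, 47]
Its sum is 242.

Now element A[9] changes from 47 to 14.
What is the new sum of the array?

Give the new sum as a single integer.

Answer: 209

Derivation:
Old value at index 9: 47
New value at index 9: 14
Delta = 14 - 47 = -33
New sum = old_sum + delta = 242 + (-33) = 209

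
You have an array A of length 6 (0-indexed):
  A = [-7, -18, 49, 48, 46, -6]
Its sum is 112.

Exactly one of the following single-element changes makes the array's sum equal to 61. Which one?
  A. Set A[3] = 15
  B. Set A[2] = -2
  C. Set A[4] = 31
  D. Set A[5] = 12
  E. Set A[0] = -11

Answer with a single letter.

Option A: A[3] 48->15, delta=-33, new_sum=112+(-33)=79
Option B: A[2] 49->-2, delta=-51, new_sum=112+(-51)=61 <-- matches target
Option C: A[4] 46->31, delta=-15, new_sum=112+(-15)=97
Option D: A[5] -6->12, delta=18, new_sum=112+(18)=130
Option E: A[0] -7->-11, delta=-4, new_sum=112+(-4)=108

Answer: B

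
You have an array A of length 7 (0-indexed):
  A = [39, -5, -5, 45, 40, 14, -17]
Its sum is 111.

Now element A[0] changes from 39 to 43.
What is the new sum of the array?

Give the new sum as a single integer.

Answer: 115

Derivation:
Old value at index 0: 39
New value at index 0: 43
Delta = 43 - 39 = 4
New sum = old_sum + delta = 111 + (4) = 115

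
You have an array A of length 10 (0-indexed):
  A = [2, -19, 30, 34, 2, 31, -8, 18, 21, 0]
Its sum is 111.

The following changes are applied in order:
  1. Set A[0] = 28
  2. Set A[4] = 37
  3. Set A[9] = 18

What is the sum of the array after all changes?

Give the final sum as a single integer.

Answer: 190

Derivation:
Initial sum: 111
Change 1: A[0] 2 -> 28, delta = 26, sum = 137
Change 2: A[4] 2 -> 37, delta = 35, sum = 172
Change 3: A[9] 0 -> 18, delta = 18, sum = 190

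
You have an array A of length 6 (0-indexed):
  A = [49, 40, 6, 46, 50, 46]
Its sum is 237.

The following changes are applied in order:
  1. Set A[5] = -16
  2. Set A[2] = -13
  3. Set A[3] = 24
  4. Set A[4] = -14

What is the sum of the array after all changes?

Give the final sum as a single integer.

Answer: 70

Derivation:
Initial sum: 237
Change 1: A[5] 46 -> -16, delta = -62, sum = 175
Change 2: A[2] 6 -> -13, delta = -19, sum = 156
Change 3: A[3] 46 -> 24, delta = -22, sum = 134
Change 4: A[4] 50 -> -14, delta = -64, sum = 70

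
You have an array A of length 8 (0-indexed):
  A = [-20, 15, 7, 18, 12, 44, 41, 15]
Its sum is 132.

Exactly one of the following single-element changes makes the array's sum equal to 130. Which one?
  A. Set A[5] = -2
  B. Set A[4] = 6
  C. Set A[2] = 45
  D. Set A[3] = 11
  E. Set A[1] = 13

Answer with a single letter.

Answer: E

Derivation:
Option A: A[5] 44->-2, delta=-46, new_sum=132+(-46)=86
Option B: A[4] 12->6, delta=-6, new_sum=132+(-6)=126
Option C: A[2] 7->45, delta=38, new_sum=132+(38)=170
Option D: A[3] 18->11, delta=-7, new_sum=132+(-7)=125
Option E: A[1] 15->13, delta=-2, new_sum=132+(-2)=130 <-- matches target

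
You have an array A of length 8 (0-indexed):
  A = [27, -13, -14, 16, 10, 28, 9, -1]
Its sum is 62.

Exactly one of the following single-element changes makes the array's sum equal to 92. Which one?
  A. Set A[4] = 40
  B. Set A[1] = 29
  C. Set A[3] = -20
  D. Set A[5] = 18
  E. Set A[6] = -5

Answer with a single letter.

Option A: A[4] 10->40, delta=30, new_sum=62+(30)=92 <-- matches target
Option B: A[1] -13->29, delta=42, new_sum=62+(42)=104
Option C: A[3] 16->-20, delta=-36, new_sum=62+(-36)=26
Option D: A[5] 28->18, delta=-10, new_sum=62+(-10)=52
Option E: A[6] 9->-5, delta=-14, new_sum=62+(-14)=48

Answer: A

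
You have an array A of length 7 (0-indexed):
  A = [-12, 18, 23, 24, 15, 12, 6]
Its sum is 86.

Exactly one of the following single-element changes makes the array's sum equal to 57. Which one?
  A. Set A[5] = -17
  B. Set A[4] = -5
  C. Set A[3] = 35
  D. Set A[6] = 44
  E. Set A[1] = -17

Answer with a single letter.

Answer: A

Derivation:
Option A: A[5] 12->-17, delta=-29, new_sum=86+(-29)=57 <-- matches target
Option B: A[4] 15->-5, delta=-20, new_sum=86+(-20)=66
Option C: A[3] 24->35, delta=11, new_sum=86+(11)=97
Option D: A[6] 6->44, delta=38, new_sum=86+(38)=124
Option E: A[1] 18->-17, delta=-35, new_sum=86+(-35)=51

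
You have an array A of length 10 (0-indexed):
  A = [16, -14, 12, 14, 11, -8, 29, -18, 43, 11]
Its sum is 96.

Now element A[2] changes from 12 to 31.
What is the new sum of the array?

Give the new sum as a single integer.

Old value at index 2: 12
New value at index 2: 31
Delta = 31 - 12 = 19
New sum = old_sum + delta = 96 + (19) = 115

Answer: 115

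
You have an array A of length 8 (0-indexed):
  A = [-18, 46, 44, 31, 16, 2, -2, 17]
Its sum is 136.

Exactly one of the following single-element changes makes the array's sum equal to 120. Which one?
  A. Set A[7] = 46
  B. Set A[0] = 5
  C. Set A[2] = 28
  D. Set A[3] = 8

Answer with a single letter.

Option A: A[7] 17->46, delta=29, new_sum=136+(29)=165
Option B: A[0] -18->5, delta=23, new_sum=136+(23)=159
Option C: A[2] 44->28, delta=-16, new_sum=136+(-16)=120 <-- matches target
Option D: A[3] 31->8, delta=-23, new_sum=136+(-23)=113

Answer: C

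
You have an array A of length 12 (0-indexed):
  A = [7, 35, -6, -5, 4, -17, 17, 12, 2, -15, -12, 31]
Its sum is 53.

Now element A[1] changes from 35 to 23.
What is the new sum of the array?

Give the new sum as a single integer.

Old value at index 1: 35
New value at index 1: 23
Delta = 23 - 35 = -12
New sum = old_sum + delta = 53 + (-12) = 41

Answer: 41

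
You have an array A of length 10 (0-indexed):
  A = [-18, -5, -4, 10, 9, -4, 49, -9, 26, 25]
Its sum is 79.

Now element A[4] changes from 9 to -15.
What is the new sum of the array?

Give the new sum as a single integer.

Answer: 55

Derivation:
Old value at index 4: 9
New value at index 4: -15
Delta = -15 - 9 = -24
New sum = old_sum + delta = 79 + (-24) = 55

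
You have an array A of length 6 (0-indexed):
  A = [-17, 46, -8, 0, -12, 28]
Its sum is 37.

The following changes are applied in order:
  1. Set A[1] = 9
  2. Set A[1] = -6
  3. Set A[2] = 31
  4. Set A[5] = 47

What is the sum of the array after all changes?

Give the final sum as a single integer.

Answer: 43

Derivation:
Initial sum: 37
Change 1: A[1] 46 -> 9, delta = -37, sum = 0
Change 2: A[1] 9 -> -6, delta = -15, sum = -15
Change 3: A[2] -8 -> 31, delta = 39, sum = 24
Change 4: A[5] 28 -> 47, delta = 19, sum = 43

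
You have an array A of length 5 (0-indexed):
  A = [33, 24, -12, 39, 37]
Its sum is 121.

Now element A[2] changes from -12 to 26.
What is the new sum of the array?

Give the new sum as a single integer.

Old value at index 2: -12
New value at index 2: 26
Delta = 26 - -12 = 38
New sum = old_sum + delta = 121 + (38) = 159

Answer: 159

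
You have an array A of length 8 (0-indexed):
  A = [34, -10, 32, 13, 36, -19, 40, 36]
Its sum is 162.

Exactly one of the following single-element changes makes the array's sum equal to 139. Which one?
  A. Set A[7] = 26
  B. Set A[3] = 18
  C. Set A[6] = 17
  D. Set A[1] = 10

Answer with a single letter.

Answer: C

Derivation:
Option A: A[7] 36->26, delta=-10, new_sum=162+(-10)=152
Option B: A[3] 13->18, delta=5, new_sum=162+(5)=167
Option C: A[6] 40->17, delta=-23, new_sum=162+(-23)=139 <-- matches target
Option D: A[1] -10->10, delta=20, new_sum=162+(20)=182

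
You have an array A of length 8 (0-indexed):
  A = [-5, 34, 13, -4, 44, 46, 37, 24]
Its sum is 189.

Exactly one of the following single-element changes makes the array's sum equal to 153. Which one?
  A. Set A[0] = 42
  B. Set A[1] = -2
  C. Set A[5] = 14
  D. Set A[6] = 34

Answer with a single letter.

Answer: B

Derivation:
Option A: A[0] -5->42, delta=47, new_sum=189+(47)=236
Option B: A[1] 34->-2, delta=-36, new_sum=189+(-36)=153 <-- matches target
Option C: A[5] 46->14, delta=-32, new_sum=189+(-32)=157
Option D: A[6] 37->34, delta=-3, new_sum=189+(-3)=186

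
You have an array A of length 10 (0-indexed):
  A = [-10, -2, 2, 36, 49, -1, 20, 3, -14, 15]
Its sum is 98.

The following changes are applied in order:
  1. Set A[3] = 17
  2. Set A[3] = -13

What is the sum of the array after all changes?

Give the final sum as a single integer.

Initial sum: 98
Change 1: A[3] 36 -> 17, delta = -19, sum = 79
Change 2: A[3] 17 -> -13, delta = -30, sum = 49

Answer: 49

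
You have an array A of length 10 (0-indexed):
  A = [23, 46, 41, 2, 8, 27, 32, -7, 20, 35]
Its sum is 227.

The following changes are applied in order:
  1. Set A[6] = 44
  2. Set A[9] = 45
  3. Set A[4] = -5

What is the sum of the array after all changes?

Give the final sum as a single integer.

Answer: 236

Derivation:
Initial sum: 227
Change 1: A[6] 32 -> 44, delta = 12, sum = 239
Change 2: A[9] 35 -> 45, delta = 10, sum = 249
Change 3: A[4] 8 -> -5, delta = -13, sum = 236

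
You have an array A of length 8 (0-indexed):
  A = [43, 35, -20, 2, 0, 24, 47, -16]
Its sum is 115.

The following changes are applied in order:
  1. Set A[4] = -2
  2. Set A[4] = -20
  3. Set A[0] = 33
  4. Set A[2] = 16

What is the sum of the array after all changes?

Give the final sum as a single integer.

Initial sum: 115
Change 1: A[4] 0 -> -2, delta = -2, sum = 113
Change 2: A[4] -2 -> -20, delta = -18, sum = 95
Change 3: A[0] 43 -> 33, delta = -10, sum = 85
Change 4: A[2] -20 -> 16, delta = 36, sum = 121

Answer: 121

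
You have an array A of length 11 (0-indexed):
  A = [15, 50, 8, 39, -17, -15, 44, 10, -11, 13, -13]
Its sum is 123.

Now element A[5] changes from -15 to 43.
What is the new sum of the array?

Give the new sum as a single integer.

Old value at index 5: -15
New value at index 5: 43
Delta = 43 - -15 = 58
New sum = old_sum + delta = 123 + (58) = 181

Answer: 181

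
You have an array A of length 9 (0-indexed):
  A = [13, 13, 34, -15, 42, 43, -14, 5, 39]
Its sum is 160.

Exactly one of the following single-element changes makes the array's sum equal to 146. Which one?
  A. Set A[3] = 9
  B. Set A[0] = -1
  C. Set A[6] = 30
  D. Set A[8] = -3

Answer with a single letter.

Option A: A[3] -15->9, delta=24, new_sum=160+(24)=184
Option B: A[0] 13->-1, delta=-14, new_sum=160+(-14)=146 <-- matches target
Option C: A[6] -14->30, delta=44, new_sum=160+(44)=204
Option D: A[8] 39->-3, delta=-42, new_sum=160+(-42)=118

Answer: B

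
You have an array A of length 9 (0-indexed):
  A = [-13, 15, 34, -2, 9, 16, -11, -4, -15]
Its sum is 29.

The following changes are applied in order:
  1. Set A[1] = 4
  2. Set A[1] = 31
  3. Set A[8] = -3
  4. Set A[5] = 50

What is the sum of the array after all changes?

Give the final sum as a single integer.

Initial sum: 29
Change 1: A[1] 15 -> 4, delta = -11, sum = 18
Change 2: A[1] 4 -> 31, delta = 27, sum = 45
Change 3: A[8] -15 -> -3, delta = 12, sum = 57
Change 4: A[5] 16 -> 50, delta = 34, sum = 91

Answer: 91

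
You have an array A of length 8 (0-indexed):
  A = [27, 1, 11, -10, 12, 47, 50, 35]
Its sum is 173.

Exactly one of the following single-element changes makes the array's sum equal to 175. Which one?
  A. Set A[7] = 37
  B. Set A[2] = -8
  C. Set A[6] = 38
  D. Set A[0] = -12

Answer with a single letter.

Answer: A

Derivation:
Option A: A[7] 35->37, delta=2, new_sum=173+(2)=175 <-- matches target
Option B: A[2] 11->-8, delta=-19, new_sum=173+(-19)=154
Option C: A[6] 50->38, delta=-12, new_sum=173+(-12)=161
Option D: A[0] 27->-12, delta=-39, new_sum=173+(-39)=134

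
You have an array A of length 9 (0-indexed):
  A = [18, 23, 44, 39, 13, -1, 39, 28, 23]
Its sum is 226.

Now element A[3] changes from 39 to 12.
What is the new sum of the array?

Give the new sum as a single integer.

Old value at index 3: 39
New value at index 3: 12
Delta = 12 - 39 = -27
New sum = old_sum + delta = 226 + (-27) = 199

Answer: 199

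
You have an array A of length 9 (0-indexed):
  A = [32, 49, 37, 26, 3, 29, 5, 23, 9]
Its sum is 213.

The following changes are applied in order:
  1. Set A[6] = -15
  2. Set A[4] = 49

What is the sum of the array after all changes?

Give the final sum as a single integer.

Initial sum: 213
Change 1: A[6] 5 -> -15, delta = -20, sum = 193
Change 2: A[4] 3 -> 49, delta = 46, sum = 239

Answer: 239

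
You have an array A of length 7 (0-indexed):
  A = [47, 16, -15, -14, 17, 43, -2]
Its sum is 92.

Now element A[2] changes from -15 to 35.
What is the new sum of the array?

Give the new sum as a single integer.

Old value at index 2: -15
New value at index 2: 35
Delta = 35 - -15 = 50
New sum = old_sum + delta = 92 + (50) = 142

Answer: 142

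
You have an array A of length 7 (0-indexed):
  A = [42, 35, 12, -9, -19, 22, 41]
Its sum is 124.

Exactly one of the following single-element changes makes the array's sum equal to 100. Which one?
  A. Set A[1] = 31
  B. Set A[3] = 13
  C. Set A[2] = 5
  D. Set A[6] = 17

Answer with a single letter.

Option A: A[1] 35->31, delta=-4, new_sum=124+(-4)=120
Option B: A[3] -9->13, delta=22, new_sum=124+(22)=146
Option C: A[2] 12->5, delta=-7, new_sum=124+(-7)=117
Option D: A[6] 41->17, delta=-24, new_sum=124+(-24)=100 <-- matches target

Answer: D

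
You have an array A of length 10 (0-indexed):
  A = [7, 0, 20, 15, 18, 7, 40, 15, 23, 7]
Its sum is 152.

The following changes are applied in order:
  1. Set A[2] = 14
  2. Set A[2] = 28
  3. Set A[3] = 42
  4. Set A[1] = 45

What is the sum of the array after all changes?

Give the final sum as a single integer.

Answer: 232

Derivation:
Initial sum: 152
Change 1: A[2] 20 -> 14, delta = -6, sum = 146
Change 2: A[2] 14 -> 28, delta = 14, sum = 160
Change 3: A[3] 15 -> 42, delta = 27, sum = 187
Change 4: A[1] 0 -> 45, delta = 45, sum = 232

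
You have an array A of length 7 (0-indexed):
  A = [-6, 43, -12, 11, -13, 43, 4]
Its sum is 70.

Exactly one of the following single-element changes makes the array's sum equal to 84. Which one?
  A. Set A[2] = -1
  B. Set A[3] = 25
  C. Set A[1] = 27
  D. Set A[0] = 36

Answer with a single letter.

Answer: B

Derivation:
Option A: A[2] -12->-1, delta=11, new_sum=70+(11)=81
Option B: A[3] 11->25, delta=14, new_sum=70+(14)=84 <-- matches target
Option C: A[1] 43->27, delta=-16, new_sum=70+(-16)=54
Option D: A[0] -6->36, delta=42, new_sum=70+(42)=112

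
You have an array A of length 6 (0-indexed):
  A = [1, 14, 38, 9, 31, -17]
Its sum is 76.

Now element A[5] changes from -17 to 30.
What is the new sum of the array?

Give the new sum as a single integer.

Answer: 123

Derivation:
Old value at index 5: -17
New value at index 5: 30
Delta = 30 - -17 = 47
New sum = old_sum + delta = 76 + (47) = 123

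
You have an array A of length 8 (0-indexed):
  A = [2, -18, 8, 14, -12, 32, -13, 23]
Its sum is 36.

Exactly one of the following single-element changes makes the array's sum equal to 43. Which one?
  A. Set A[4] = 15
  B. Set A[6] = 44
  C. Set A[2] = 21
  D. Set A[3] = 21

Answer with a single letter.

Option A: A[4] -12->15, delta=27, new_sum=36+(27)=63
Option B: A[6] -13->44, delta=57, new_sum=36+(57)=93
Option C: A[2] 8->21, delta=13, new_sum=36+(13)=49
Option D: A[3] 14->21, delta=7, new_sum=36+(7)=43 <-- matches target

Answer: D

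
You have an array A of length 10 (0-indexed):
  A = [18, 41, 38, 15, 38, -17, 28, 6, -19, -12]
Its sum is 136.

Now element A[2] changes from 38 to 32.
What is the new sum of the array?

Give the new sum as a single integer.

Answer: 130

Derivation:
Old value at index 2: 38
New value at index 2: 32
Delta = 32 - 38 = -6
New sum = old_sum + delta = 136 + (-6) = 130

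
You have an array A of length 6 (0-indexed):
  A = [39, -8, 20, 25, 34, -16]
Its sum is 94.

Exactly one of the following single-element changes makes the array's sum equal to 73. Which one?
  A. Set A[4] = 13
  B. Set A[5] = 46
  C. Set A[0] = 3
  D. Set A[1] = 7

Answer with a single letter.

Option A: A[4] 34->13, delta=-21, new_sum=94+(-21)=73 <-- matches target
Option B: A[5] -16->46, delta=62, new_sum=94+(62)=156
Option C: A[0] 39->3, delta=-36, new_sum=94+(-36)=58
Option D: A[1] -8->7, delta=15, new_sum=94+(15)=109

Answer: A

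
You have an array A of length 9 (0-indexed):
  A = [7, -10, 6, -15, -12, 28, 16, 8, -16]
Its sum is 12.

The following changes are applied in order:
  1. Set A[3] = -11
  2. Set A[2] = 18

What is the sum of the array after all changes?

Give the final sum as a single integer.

Answer: 28

Derivation:
Initial sum: 12
Change 1: A[3] -15 -> -11, delta = 4, sum = 16
Change 2: A[2] 6 -> 18, delta = 12, sum = 28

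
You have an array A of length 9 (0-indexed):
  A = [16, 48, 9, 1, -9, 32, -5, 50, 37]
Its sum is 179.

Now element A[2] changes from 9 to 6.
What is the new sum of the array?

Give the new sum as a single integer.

Answer: 176

Derivation:
Old value at index 2: 9
New value at index 2: 6
Delta = 6 - 9 = -3
New sum = old_sum + delta = 179 + (-3) = 176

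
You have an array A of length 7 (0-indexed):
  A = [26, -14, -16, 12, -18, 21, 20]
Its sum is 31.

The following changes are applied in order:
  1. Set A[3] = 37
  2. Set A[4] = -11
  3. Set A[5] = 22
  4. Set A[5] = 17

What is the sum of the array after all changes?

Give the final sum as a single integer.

Initial sum: 31
Change 1: A[3] 12 -> 37, delta = 25, sum = 56
Change 2: A[4] -18 -> -11, delta = 7, sum = 63
Change 3: A[5] 21 -> 22, delta = 1, sum = 64
Change 4: A[5] 22 -> 17, delta = -5, sum = 59

Answer: 59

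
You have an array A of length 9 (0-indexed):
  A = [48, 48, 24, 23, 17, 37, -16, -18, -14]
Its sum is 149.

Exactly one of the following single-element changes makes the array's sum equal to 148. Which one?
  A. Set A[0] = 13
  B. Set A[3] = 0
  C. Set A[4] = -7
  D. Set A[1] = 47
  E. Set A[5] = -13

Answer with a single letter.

Answer: D

Derivation:
Option A: A[0] 48->13, delta=-35, new_sum=149+(-35)=114
Option B: A[3] 23->0, delta=-23, new_sum=149+(-23)=126
Option C: A[4] 17->-7, delta=-24, new_sum=149+(-24)=125
Option D: A[1] 48->47, delta=-1, new_sum=149+(-1)=148 <-- matches target
Option E: A[5] 37->-13, delta=-50, new_sum=149+(-50)=99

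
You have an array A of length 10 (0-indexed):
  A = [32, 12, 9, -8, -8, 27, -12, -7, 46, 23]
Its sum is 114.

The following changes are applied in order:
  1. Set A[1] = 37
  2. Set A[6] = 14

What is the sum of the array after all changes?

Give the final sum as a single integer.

Initial sum: 114
Change 1: A[1] 12 -> 37, delta = 25, sum = 139
Change 2: A[6] -12 -> 14, delta = 26, sum = 165

Answer: 165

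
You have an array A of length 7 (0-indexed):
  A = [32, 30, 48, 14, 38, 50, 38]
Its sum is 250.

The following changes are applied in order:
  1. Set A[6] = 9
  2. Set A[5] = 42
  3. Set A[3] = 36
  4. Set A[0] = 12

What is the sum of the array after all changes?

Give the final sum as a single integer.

Initial sum: 250
Change 1: A[6] 38 -> 9, delta = -29, sum = 221
Change 2: A[5] 50 -> 42, delta = -8, sum = 213
Change 3: A[3] 14 -> 36, delta = 22, sum = 235
Change 4: A[0] 32 -> 12, delta = -20, sum = 215

Answer: 215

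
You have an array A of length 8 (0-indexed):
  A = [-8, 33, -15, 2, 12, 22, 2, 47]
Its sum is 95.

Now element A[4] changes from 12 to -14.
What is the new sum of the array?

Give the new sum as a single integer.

Old value at index 4: 12
New value at index 4: -14
Delta = -14 - 12 = -26
New sum = old_sum + delta = 95 + (-26) = 69

Answer: 69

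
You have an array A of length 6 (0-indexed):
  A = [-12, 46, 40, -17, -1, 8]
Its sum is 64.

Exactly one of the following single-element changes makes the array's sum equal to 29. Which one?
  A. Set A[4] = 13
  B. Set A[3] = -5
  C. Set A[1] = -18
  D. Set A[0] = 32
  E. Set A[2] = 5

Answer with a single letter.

Answer: E

Derivation:
Option A: A[4] -1->13, delta=14, new_sum=64+(14)=78
Option B: A[3] -17->-5, delta=12, new_sum=64+(12)=76
Option C: A[1] 46->-18, delta=-64, new_sum=64+(-64)=0
Option D: A[0] -12->32, delta=44, new_sum=64+(44)=108
Option E: A[2] 40->5, delta=-35, new_sum=64+(-35)=29 <-- matches target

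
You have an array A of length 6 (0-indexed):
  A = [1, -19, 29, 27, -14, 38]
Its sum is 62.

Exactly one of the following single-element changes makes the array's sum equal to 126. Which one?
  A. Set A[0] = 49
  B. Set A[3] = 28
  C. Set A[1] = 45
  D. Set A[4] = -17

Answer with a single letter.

Option A: A[0] 1->49, delta=48, new_sum=62+(48)=110
Option B: A[3] 27->28, delta=1, new_sum=62+(1)=63
Option C: A[1] -19->45, delta=64, new_sum=62+(64)=126 <-- matches target
Option D: A[4] -14->-17, delta=-3, new_sum=62+(-3)=59

Answer: C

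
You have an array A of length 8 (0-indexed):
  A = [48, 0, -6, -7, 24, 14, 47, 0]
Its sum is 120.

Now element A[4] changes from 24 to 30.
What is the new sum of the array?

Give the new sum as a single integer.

Old value at index 4: 24
New value at index 4: 30
Delta = 30 - 24 = 6
New sum = old_sum + delta = 120 + (6) = 126

Answer: 126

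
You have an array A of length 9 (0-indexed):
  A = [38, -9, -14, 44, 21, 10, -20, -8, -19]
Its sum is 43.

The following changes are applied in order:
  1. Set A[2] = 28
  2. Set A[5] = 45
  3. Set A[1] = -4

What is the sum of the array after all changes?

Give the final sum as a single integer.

Initial sum: 43
Change 1: A[2] -14 -> 28, delta = 42, sum = 85
Change 2: A[5] 10 -> 45, delta = 35, sum = 120
Change 3: A[1] -9 -> -4, delta = 5, sum = 125

Answer: 125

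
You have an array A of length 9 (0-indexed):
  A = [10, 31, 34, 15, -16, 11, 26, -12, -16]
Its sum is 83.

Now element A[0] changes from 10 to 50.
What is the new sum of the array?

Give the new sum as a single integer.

Old value at index 0: 10
New value at index 0: 50
Delta = 50 - 10 = 40
New sum = old_sum + delta = 83 + (40) = 123

Answer: 123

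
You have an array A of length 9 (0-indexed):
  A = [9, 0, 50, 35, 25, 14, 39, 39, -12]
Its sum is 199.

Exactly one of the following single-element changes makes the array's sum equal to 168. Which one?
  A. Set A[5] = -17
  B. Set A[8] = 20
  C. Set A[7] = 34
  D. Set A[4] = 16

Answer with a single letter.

Answer: A

Derivation:
Option A: A[5] 14->-17, delta=-31, new_sum=199+(-31)=168 <-- matches target
Option B: A[8] -12->20, delta=32, new_sum=199+(32)=231
Option C: A[7] 39->34, delta=-5, new_sum=199+(-5)=194
Option D: A[4] 25->16, delta=-9, new_sum=199+(-9)=190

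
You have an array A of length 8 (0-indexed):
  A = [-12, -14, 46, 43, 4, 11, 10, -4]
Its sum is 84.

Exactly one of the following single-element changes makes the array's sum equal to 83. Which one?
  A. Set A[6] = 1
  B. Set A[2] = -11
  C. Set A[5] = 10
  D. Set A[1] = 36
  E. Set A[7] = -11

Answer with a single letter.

Answer: C

Derivation:
Option A: A[6] 10->1, delta=-9, new_sum=84+(-9)=75
Option B: A[2] 46->-11, delta=-57, new_sum=84+(-57)=27
Option C: A[5] 11->10, delta=-1, new_sum=84+(-1)=83 <-- matches target
Option D: A[1] -14->36, delta=50, new_sum=84+(50)=134
Option E: A[7] -4->-11, delta=-7, new_sum=84+(-7)=77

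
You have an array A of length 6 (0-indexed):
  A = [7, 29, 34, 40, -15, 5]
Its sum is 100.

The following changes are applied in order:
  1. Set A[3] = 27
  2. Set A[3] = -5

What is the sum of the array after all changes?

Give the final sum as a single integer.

Answer: 55

Derivation:
Initial sum: 100
Change 1: A[3] 40 -> 27, delta = -13, sum = 87
Change 2: A[3] 27 -> -5, delta = -32, sum = 55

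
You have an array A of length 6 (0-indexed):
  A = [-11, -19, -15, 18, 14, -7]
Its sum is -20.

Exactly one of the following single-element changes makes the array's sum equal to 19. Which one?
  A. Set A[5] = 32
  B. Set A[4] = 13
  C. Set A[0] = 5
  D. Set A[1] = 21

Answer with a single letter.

Answer: A

Derivation:
Option A: A[5] -7->32, delta=39, new_sum=-20+(39)=19 <-- matches target
Option B: A[4] 14->13, delta=-1, new_sum=-20+(-1)=-21
Option C: A[0] -11->5, delta=16, new_sum=-20+(16)=-4
Option D: A[1] -19->21, delta=40, new_sum=-20+(40)=20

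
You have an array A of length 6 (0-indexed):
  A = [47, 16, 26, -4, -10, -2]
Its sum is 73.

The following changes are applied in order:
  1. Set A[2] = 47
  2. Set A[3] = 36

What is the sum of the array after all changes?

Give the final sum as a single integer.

Initial sum: 73
Change 1: A[2] 26 -> 47, delta = 21, sum = 94
Change 2: A[3] -4 -> 36, delta = 40, sum = 134

Answer: 134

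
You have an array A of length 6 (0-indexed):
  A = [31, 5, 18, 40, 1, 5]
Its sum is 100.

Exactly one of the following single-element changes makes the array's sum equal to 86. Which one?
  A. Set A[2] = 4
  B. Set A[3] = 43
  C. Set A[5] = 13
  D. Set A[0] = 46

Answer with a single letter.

Option A: A[2] 18->4, delta=-14, new_sum=100+(-14)=86 <-- matches target
Option B: A[3] 40->43, delta=3, new_sum=100+(3)=103
Option C: A[5] 5->13, delta=8, new_sum=100+(8)=108
Option D: A[0] 31->46, delta=15, new_sum=100+(15)=115

Answer: A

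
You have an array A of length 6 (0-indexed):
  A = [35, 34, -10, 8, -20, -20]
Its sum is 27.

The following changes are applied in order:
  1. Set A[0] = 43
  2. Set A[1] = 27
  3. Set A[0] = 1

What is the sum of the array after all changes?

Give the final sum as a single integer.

Initial sum: 27
Change 1: A[0] 35 -> 43, delta = 8, sum = 35
Change 2: A[1] 34 -> 27, delta = -7, sum = 28
Change 3: A[0] 43 -> 1, delta = -42, sum = -14

Answer: -14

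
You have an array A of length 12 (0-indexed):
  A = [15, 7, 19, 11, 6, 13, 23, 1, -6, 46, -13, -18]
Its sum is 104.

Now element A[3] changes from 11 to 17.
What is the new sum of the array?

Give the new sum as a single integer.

Answer: 110

Derivation:
Old value at index 3: 11
New value at index 3: 17
Delta = 17 - 11 = 6
New sum = old_sum + delta = 104 + (6) = 110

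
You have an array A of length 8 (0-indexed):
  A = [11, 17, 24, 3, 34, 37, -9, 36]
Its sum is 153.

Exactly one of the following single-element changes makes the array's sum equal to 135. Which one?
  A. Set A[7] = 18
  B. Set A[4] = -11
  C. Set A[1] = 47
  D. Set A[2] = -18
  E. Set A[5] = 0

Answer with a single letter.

Answer: A

Derivation:
Option A: A[7] 36->18, delta=-18, new_sum=153+(-18)=135 <-- matches target
Option B: A[4] 34->-11, delta=-45, new_sum=153+(-45)=108
Option C: A[1] 17->47, delta=30, new_sum=153+(30)=183
Option D: A[2] 24->-18, delta=-42, new_sum=153+(-42)=111
Option E: A[5] 37->0, delta=-37, new_sum=153+(-37)=116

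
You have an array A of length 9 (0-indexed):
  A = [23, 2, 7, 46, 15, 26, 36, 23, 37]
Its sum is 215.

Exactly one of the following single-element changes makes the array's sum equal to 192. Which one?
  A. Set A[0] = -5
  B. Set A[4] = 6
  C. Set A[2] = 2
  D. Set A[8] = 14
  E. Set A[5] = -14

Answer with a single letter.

Answer: D

Derivation:
Option A: A[0] 23->-5, delta=-28, new_sum=215+(-28)=187
Option B: A[4] 15->6, delta=-9, new_sum=215+(-9)=206
Option C: A[2] 7->2, delta=-5, new_sum=215+(-5)=210
Option D: A[8] 37->14, delta=-23, new_sum=215+(-23)=192 <-- matches target
Option E: A[5] 26->-14, delta=-40, new_sum=215+(-40)=175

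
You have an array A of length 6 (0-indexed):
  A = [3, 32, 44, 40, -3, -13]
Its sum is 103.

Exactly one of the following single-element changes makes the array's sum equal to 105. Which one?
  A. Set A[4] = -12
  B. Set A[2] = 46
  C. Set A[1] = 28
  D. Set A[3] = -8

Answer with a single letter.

Option A: A[4] -3->-12, delta=-9, new_sum=103+(-9)=94
Option B: A[2] 44->46, delta=2, new_sum=103+(2)=105 <-- matches target
Option C: A[1] 32->28, delta=-4, new_sum=103+(-4)=99
Option D: A[3] 40->-8, delta=-48, new_sum=103+(-48)=55

Answer: B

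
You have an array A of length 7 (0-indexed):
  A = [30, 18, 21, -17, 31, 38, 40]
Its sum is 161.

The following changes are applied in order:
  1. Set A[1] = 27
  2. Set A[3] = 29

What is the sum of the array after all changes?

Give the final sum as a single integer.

Initial sum: 161
Change 1: A[1] 18 -> 27, delta = 9, sum = 170
Change 2: A[3] -17 -> 29, delta = 46, sum = 216

Answer: 216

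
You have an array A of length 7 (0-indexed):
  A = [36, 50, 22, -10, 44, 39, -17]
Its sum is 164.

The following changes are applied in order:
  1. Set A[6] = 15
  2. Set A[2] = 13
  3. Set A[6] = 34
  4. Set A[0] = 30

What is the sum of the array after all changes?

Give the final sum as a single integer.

Initial sum: 164
Change 1: A[6] -17 -> 15, delta = 32, sum = 196
Change 2: A[2] 22 -> 13, delta = -9, sum = 187
Change 3: A[6] 15 -> 34, delta = 19, sum = 206
Change 4: A[0] 36 -> 30, delta = -6, sum = 200

Answer: 200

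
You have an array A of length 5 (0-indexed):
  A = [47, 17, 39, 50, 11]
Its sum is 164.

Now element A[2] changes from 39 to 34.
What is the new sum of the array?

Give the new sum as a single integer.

Answer: 159

Derivation:
Old value at index 2: 39
New value at index 2: 34
Delta = 34 - 39 = -5
New sum = old_sum + delta = 164 + (-5) = 159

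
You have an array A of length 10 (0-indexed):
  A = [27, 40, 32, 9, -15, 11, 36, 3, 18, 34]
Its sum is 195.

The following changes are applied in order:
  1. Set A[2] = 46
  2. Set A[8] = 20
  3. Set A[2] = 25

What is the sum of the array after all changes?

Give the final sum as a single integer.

Answer: 190

Derivation:
Initial sum: 195
Change 1: A[2] 32 -> 46, delta = 14, sum = 209
Change 2: A[8] 18 -> 20, delta = 2, sum = 211
Change 3: A[2] 46 -> 25, delta = -21, sum = 190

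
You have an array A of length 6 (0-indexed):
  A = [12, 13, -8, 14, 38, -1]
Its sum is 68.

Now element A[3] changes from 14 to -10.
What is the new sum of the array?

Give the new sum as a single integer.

Answer: 44

Derivation:
Old value at index 3: 14
New value at index 3: -10
Delta = -10 - 14 = -24
New sum = old_sum + delta = 68 + (-24) = 44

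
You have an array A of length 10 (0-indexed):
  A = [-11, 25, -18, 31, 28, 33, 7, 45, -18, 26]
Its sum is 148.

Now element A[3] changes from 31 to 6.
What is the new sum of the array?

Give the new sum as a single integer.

Answer: 123

Derivation:
Old value at index 3: 31
New value at index 3: 6
Delta = 6 - 31 = -25
New sum = old_sum + delta = 148 + (-25) = 123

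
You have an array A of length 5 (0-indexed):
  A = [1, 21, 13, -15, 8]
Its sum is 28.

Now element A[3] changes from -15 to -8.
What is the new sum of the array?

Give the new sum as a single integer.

Answer: 35

Derivation:
Old value at index 3: -15
New value at index 3: -8
Delta = -8 - -15 = 7
New sum = old_sum + delta = 28 + (7) = 35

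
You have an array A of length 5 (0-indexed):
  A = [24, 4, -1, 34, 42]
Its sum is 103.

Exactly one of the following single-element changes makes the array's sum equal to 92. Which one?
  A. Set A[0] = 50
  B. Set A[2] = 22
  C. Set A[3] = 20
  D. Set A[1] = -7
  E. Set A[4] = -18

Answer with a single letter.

Answer: D

Derivation:
Option A: A[0] 24->50, delta=26, new_sum=103+(26)=129
Option B: A[2] -1->22, delta=23, new_sum=103+(23)=126
Option C: A[3] 34->20, delta=-14, new_sum=103+(-14)=89
Option D: A[1] 4->-7, delta=-11, new_sum=103+(-11)=92 <-- matches target
Option E: A[4] 42->-18, delta=-60, new_sum=103+(-60)=43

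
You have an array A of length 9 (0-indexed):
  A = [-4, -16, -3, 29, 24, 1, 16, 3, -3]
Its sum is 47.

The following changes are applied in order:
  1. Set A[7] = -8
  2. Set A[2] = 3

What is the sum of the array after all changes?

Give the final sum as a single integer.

Answer: 42

Derivation:
Initial sum: 47
Change 1: A[7] 3 -> -8, delta = -11, sum = 36
Change 2: A[2] -3 -> 3, delta = 6, sum = 42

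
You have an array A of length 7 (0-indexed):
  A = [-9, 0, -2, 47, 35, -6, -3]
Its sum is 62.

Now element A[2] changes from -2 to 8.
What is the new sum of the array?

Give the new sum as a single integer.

Answer: 72

Derivation:
Old value at index 2: -2
New value at index 2: 8
Delta = 8 - -2 = 10
New sum = old_sum + delta = 62 + (10) = 72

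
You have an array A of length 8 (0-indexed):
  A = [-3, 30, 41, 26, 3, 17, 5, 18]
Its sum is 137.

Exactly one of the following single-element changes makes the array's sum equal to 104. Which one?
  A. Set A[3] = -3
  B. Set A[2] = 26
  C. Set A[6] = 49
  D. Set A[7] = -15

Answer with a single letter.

Option A: A[3] 26->-3, delta=-29, new_sum=137+(-29)=108
Option B: A[2] 41->26, delta=-15, new_sum=137+(-15)=122
Option C: A[6] 5->49, delta=44, new_sum=137+(44)=181
Option D: A[7] 18->-15, delta=-33, new_sum=137+(-33)=104 <-- matches target

Answer: D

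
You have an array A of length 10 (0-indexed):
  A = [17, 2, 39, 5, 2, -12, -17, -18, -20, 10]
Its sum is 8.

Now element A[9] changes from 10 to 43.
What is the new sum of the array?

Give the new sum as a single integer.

Answer: 41

Derivation:
Old value at index 9: 10
New value at index 9: 43
Delta = 43 - 10 = 33
New sum = old_sum + delta = 8 + (33) = 41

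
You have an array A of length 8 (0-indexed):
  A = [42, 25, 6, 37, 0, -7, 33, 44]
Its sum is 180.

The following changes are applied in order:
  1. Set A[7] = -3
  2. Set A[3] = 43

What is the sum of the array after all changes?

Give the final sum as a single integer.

Initial sum: 180
Change 1: A[7] 44 -> -3, delta = -47, sum = 133
Change 2: A[3] 37 -> 43, delta = 6, sum = 139

Answer: 139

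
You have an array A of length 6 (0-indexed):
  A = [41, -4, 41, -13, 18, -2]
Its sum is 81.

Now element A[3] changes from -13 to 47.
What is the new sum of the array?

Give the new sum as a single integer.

Answer: 141

Derivation:
Old value at index 3: -13
New value at index 3: 47
Delta = 47 - -13 = 60
New sum = old_sum + delta = 81 + (60) = 141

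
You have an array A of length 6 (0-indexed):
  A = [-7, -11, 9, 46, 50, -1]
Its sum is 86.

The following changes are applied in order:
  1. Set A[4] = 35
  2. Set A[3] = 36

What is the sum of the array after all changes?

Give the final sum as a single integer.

Answer: 61

Derivation:
Initial sum: 86
Change 1: A[4] 50 -> 35, delta = -15, sum = 71
Change 2: A[3] 46 -> 36, delta = -10, sum = 61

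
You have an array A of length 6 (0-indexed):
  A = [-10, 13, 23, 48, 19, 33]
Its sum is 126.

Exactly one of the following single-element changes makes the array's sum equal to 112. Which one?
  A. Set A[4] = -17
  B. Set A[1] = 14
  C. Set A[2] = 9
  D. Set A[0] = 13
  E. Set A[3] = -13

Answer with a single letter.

Answer: C

Derivation:
Option A: A[4] 19->-17, delta=-36, new_sum=126+(-36)=90
Option B: A[1] 13->14, delta=1, new_sum=126+(1)=127
Option C: A[2] 23->9, delta=-14, new_sum=126+(-14)=112 <-- matches target
Option D: A[0] -10->13, delta=23, new_sum=126+(23)=149
Option E: A[3] 48->-13, delta=-61, new_sum=126+(-61)=65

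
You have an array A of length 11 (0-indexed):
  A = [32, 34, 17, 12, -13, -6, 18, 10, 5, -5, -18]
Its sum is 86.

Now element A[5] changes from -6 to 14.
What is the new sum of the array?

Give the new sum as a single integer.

Answer: 106

Derivation:
Old value at index 5: -6
New value at index 5: 14
Delta = 14 - -6 = 20
New sum = old_sum + delta = 86 + (20) = 106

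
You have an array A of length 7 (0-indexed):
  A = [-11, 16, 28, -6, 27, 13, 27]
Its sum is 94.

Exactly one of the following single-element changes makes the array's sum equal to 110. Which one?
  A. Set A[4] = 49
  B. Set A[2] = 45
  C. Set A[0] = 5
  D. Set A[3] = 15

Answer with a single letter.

Option A: A[4] 27->49, delta=22, new_sum=94+(22)=116
Option B: A[2] 28->45, delta=17, new_sum=94+(17)=111
Option C: A[0] -11->5, delta=16, new_sum=94+(16)=110 <-- matches target
Option D: A[3] -6->15, delta=21, new_sum=94+(21)=115

Answer: C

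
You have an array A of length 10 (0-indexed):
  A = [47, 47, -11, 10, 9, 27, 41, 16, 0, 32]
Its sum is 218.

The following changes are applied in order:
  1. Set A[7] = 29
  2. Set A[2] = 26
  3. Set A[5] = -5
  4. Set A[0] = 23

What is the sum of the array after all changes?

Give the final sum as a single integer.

Answer: 212

Derivation:
Initial sum: 218
Change 1: A[7] 16 -> 29, delta = 13, sum = 231
Change 2: A[2] -11 -> 26, delta = 37, sum = 268
Change 3: A[5] 27 -> -5, delta = -32, sum = 236
Change 4: A[0] 47 -> 23, delta = -24, sum = 212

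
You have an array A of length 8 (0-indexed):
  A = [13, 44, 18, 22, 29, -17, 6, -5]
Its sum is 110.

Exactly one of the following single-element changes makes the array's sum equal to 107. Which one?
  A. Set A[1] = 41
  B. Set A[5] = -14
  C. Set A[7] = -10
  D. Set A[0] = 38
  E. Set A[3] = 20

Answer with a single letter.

Option A: A[1] 44->41, delta=-3, new_sum=110+(-3)=107 <-- matches target
Option B: A[5] -17->-14, delta=3, new_sum=110+(3)=113
Option C: A[7] -5->-10, delta=-5, new_sum=110+(-5)=105
Option D: A[0] 13->38, delta=25, new_sum=110+(25)=135
Option E: A[3] 22->20, delta=-2, new_sum=110+(-2)=108

Answer: A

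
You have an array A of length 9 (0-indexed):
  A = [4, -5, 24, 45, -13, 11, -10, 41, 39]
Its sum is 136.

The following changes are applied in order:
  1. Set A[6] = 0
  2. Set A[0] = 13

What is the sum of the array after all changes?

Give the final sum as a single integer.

Initial sum: 136
Change 1: A[6] -10 -> 0, delta = 10, sum = 146
Change 2: A[0] 4 -> 13, delta = 9, sum = 155

Answer: 155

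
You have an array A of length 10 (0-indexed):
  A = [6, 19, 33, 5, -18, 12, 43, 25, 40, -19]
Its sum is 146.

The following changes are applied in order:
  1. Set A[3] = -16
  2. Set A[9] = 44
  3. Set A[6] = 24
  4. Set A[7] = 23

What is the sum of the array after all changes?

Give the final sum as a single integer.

Initial sum: 146
Change 1: A[3] 5 -> -16, delta = -21, sum = 125
Change 2: A[9] -19 -> 44, delta = 63, sum = 188
Change 3: A[6] 43 -> 24, delta = -19, sum = 169
Change 4: A[7] 25 -> 23, delta = -2, sum = 167

Answer: 167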